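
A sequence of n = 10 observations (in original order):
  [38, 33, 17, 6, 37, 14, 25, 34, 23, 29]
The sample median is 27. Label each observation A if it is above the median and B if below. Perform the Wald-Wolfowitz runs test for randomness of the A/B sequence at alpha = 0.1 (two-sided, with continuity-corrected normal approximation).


Step 1: Compute median = 27; label A = above, B = below.
Labels in order: AABBABBABA  (n_A = 5, n_B = 5)
Step 2: Count runs R = 7.
Step 3: Under H0 (random ordering), E[R] = 2*n_A*n_B/(n_A+n_B) + 1 = 2*5*5/10 + 1 = 6.0000.
        Var[R] = 2*n_A*n_B*(2*n_A*n_B - n_A - n_B) / ((n_A+n_B)^2 * (n_A+n_B-1)) = 2000/900 = 2.2222.
        SD[R] = 1.4907.
Step 4: Continuity-corrected z = (R - 0.5 - E[R]) / SD[R] = (7 - 0.5 - 6.0000) / 1.4907 = 0.3354.
Step 5: Two-sided p-value via normal approximation = 2*(1 - Phi(|z|)) = 0.737316.
Step 6: alpha = 0.1. fail to reject H0.

R = 7, z = 0.3354, p = 0.737316, fail to reject H0.


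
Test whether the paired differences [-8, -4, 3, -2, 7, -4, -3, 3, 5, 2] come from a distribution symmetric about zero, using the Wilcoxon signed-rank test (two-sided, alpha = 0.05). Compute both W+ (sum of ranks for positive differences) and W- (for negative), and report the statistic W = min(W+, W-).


Step 1: Drop any zero differences (none here) and take |d_i|.
|d| = [8, 4, 3, 2, 7, 4, 3, 3, 5, 2]
Step 2: Midrank |d_i| (ties get averaged ranks).
ranks: |8|->10, |4|->6.5, |3|->4, |2|->1.5, |7|->9, |4|->6.5, |3|->4, |3|->4, |5|->8, |2|->1.5
Step 3: Attach original signs; sum ranks with positive sign and with negative sign.
W+ = 4 + 9 + 4 + 8 + 1.5 = 26.5
W- = 10 + 6.5 + 1.5 + 6.5 + 4 = 28.5
(Check: W+ + W- = 55 should equal n(n+1)/2 = 55.)
Step 4: Test statistic W = min(W+, W-) = 26.5.
Step 5: Ties in |d|, so use the tie-corrected normal approximation.
        E[W] = n(n+1)/4 = 10*11/4 = 27.5.
        Tie groups: |d|=2 (t=2), |d|=3 (t=3), |d|=4 (t=2); sum(t^3 - t) = 36.
        Var[W] = n(n+1)(2n+1)/24 - sum(t^3-t)/48 = 2310/24 - 36/48 = 95.5.
        z = (W - E[W]) / sqrt(Var[W]) = (26.5 - 27.5) / 9.7724 = -0.1023.
        Two-sided p = 2*Phi(z) = 0.918496.
Step 6: alpha = 0.05. fail to reject H0.

W+ = 26.5, W- = 28.5, W = min = 26.5, p = 0.918496, fail to reject H0.


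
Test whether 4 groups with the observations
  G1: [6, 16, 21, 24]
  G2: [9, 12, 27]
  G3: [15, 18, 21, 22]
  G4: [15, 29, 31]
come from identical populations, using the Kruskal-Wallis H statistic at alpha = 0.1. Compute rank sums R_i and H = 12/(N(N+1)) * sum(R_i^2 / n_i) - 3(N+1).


Step 1: Combine all N = 14 observations and assign midranks.
sorted (value, group, rank): (6,G1,1), (9,G2,2), (12,G2,3), (15,G3,4.5), (15,G4,4.5), (16,G1,6), (18,G3,7), (21,G1,8.5), (21,G3,8.5), (22,G3,10), (24,G1,11), (27,G2,12), (29,G4,13), (31,G4,14)
Step 2: Sum ranks within each group.
R_1 = 26.5 (n_1 = 4)
R_2 = 17 (n_2 = 3)
R_3 = 30 (n_3 = 4)
R_4 = 31.5 (n_4 = 3)
Step 3: H = 12/(N(N+1)) * sum(R_i^2/n_i) - 3(N+1)
     = 12/(14*15) * (26.5^2/4 + 17^2/3 + 30^2/4 + 31.5^2/3) - 3*15
     = 0.057143 * 827.646 - 45
     = 2.294048.
Step 4: Ties present; correction factor C = 1 - 12/(14^3 - 14) = 0.995604. Corrected H = 2.294048 / 0.995604 = 2.304176.
Step 5: Under H0, H ~ chi^2(3); p-value = 0.511721.
Step 6: alpha = 0.1. fail to reject H0.

H = 2.3042, df = 3, p = 0.511721, fail to reject H0.


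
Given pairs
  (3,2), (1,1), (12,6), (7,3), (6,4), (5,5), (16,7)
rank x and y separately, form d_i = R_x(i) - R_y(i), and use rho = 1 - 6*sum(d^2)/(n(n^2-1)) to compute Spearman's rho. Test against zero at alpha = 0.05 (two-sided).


Step 1: Rank x and y separately (midranks; no ties here).
rank(x): 3->2, 1->1, 12->6, 7->5, 6->4, 5->3, 16->7
rank(y): 2->2, 1->1, 6->6, 3->3, 4->4, 5->5, 7->7
Step 2: d_i = R_x(i) - R_y(i); compute d_i^2.
  (2-2)^2=0, (1-1)^2=0, (6-6)^2=0, (5-3)^2=4, (4-4)^2=0, (3-5)^2=4, (7-7)^2=0
sum(d^2) = 8.
Step 3: rho = 1 - 6*8 / (7*(7^2 - 1)) = 1 - 48/336 = 0.857143.
Step 4: Under H0, t = rho * sqrt((n-2)/(1-rho^2)) = 3.7210 ~ t(5).
Step 5: Two-sided p-value from the t-distribution with 5 df = 0.013697.
Step 6: alpha = 0.05. reject H0.

rho = 0.8571, p = 0.013697, reject H0 at alpha = 0.05.


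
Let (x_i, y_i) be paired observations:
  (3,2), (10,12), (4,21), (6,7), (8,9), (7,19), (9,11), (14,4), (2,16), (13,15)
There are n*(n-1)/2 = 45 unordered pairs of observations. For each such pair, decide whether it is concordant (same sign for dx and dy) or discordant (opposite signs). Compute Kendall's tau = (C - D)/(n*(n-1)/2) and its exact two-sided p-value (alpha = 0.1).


Step 1: Enumerate the 45 unordered pairs (i,j) with i<j and classify each by sign(x_j-x_i) * sign(y_j-y_i).
  (1,2):dx=+7,dy=+10->C; (1,3):dx=+1,dy=+19->C; (1,4):dx=+3,dy=+5->C; (1,5):dx=+5,dy=+7->C
  (1,6):dx=+4,dy=+17->C; (1,7):dx=+6,dy=+9->C; (1,8):dx=+11,dy=+2->C; (1,9):dx=-1,dy=+14->D
  (1,10):dx=+10,dy=+13->C; (2,3):dx=-6,dy=+9->D; (2,4):dx=-4,dy=-5->C; (2,5):dx=-2,dy=-3->C
  (2,6):dx=-3,dy=+7->D; (2,7):dx=-1,dy=-1->C; (2,8):dx=+4,dy=-8->D; (2,9):dx=-8,dy=+4->D
  (2,10):dx=+3,dy=+3->C; (3,4):dx=+2,dy=-14->D; (3,5):dx=+4,dy=-12->D; (3,6):dx=+3,dy=-2->D
  (3,7):dx=+5,dy=-10->D; (3,8):dx=+10,dy=-17->D; (3,9):dx=-2,dy=-5->C; (3,10):dx=+9,dy=-6->D
  (4,5):dx=+2,dy=+2->C; (4,6):dx=+1,dy=+12->C; (4,7):dx=+3,dy=+4->C; (4,8):dx=+8,dy=-3->D
  (4,9):dx=-4,dy=+9->D; (4,10):dx=+7,dy=+8->C; (5,6):dx=-1,dy=+10->D; (5,7):dx=+1,dy=+2->C
  (5,8):dx=+6,dy=-5->D; (5,9):dx=-6,dy=+7->D; (5,10):dx=+5,dy=+6->C; (6,7):dx=+2,dy=-8->D
  (6,8):dx=+7,dy=-15->D; (6,9):dx=-5,dy=-3->C; (6,10):dx=+6,dy=-4->D; (7,8):dx=+5,dy=-7->D
  (7,9):dx=-7,dy=+5->D; (7,10):dx=+4,dy=+4->C; (8,9):dx=-12,dy=+12->D; (8,10):dx=-1,dy=+11->D
  (9,10):dx=+11,dy=-1->D
Step 2: C = 21, D = 24, total pairs = 45.
Step 3: tau = (C - D)/(n(n-1)/2) = (21 - 24)/45 = -0.066667.
Step 4: Exact two-sided p-value (enumerate n! = 3628800 permutations of y under H0): p = 0.861801.
Step 5: alpha = 0.1. fail to reject H0.

tau_b = -0.0667 (C=21, D=24), p = 0.861801, fail to reject H0.


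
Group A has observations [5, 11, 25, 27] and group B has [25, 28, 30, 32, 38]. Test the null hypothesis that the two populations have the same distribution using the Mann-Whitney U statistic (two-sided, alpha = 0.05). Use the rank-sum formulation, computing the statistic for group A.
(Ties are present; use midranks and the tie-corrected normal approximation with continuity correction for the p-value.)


Step 1: Combine and sort all 9 observations; assign midranks.
sorted (value, group): (5,X), (11,X), (25,X), (25,Y), (27,X), (28,Y), (30,Y), (32,Y), (38,Y)
ranks: 5->1, 11->2, 25->3.5, 25->3.5, 27->5, 28->6, 30->7, 32->8, 38->9
Step 2: Rank sum for X: R1 = 1 + 2 + 3.5 + 5 = 11.5.
Step 3: U_X = R1 - n1(n1+1)/2 = 11.5 - 4*5/2 = 11.5 - 10 = 1.5.
       U_Y = n1*n2 - U_X = 20 - 1.5 = 18.5.
Step 4: Ties are present, so use the tie-corrected normal approximation (with continuity correction) for the p-value.
Step 5: p-value = 0.049090; compare to alpha = 0.05. reject H0.

U_X = 1.5, p = 0.049090, reject H0 at alpha = 0.05.


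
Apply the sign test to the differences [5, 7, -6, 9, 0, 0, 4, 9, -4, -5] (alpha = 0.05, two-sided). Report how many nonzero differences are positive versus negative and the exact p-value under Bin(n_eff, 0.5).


Step 1: Discard zero differences. Original n = 10; n_eff = number of nonzero differences = 8.
Nonzero differences (with sign): +5, +7, -6, +9, +4, +9, -4, -5
Step 2: Count signs: positive = 5, negative = 3.
Step 3: Under H0: P(positive) = 0.5, so the number of positives S ~ Bin(8, 0.5).
Step 4: Two-sided exact p-value = sum of Bin(8,0.5) probabilities at or below the observed probability = 0.726562.
Step 5: alpha = 0.05. fail to reject H0.

n_eff = 8, pos = 5, neg = 3, p = 0.726562, fail to reject H0.


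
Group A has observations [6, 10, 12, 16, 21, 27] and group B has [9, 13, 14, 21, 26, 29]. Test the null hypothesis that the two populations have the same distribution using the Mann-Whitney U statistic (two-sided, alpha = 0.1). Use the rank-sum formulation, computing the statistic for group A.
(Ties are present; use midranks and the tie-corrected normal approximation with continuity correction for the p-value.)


Step 1: Combine and sort all 12 observations; assign midranks.
sorted (value, group): (6,X), (9,Y), (10,X), (12,X), (13,Y), (14,Y), (16,X), (21,X), (21,Y), (26,Y), (27,X), (29,Y)
ranks: 6->1, 9->2, 10->3, 12->4, 13->5, 14->6, 16->7, 21->8.5, 21->8.5, 26->10, 27->11, 29->12
Step 2: Rank sum for X: R1 = 1 + 3 + 4 + 7 + 8.5 + 11 = 34.5.
Step 3: U_X = R1 - n1(n1+1)/2 = 34.5 - 6*7/2 = 34.5 - 21 = 13.5.
       U_Y = n1*n2 - U_X = 36 - 13.5 = 22.5.
Step 4: Ties are present, so use the tie-corrected normal approximation (with continuity correction) for the p-value.
Step 5: p-value = 0.521110; compare to alpha = 0.1. fail to reject H0.

U_X = 13.5, p = 0.521110, fail to reject H0 at alpha = 0.1.


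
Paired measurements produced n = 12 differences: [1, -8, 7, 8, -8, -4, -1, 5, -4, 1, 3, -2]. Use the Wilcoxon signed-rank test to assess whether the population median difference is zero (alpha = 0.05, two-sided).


Step 1: Drop any zero differences (none here) and take |d_i|.
|d| = [1, 8, 7, 8, 8, 4, 1, 5, 4, 1, 3, 2]
Step 2: Midrank |d_i| (ties get averaged ranks).
ranks: |1|->2, |8|->11, |7|->9, |8|->11, |8|->11, |4|->6.5, |1|->2, |5|->8, |4|->6.5, |1|->2, |3|->5, |2|->4
Step 3: Attach original signs; sum ranks with positive sign and with negative sign.
W+ = 2 + 9 + 11 + 8 + 2 + 5 = 37
W- = 11 + 11 + 6.5 + 2 + 6.5 + 4 = 41
(Check: W+ + W- = 78 should equal n(n+1)/2 = 78.)
Step 4: Test statistic W = min(W+, W-) = 37.
Step 5: Ties in |d|, so use the tie-corrected normal approximation.
        E[W] = n(n+1)/4 = 12*13/4 = 39.
        Tie groups: |d|=1 (t=3), |d|=4 (t=2), |d|=8 (t=3); sum(t^3 - t) = 54.
        Var[W] = n(n+1)(2n+1)/24 - sum(t^3-t)/48 = 3900/24 - 54/48 = 161.375.
        z = (W - E[W]) / sqrt(Var[W]) = (37 - 39) / 12.7033 = -0.1574.
        Two-sided p = 2*Phi(z) = 0.874899.
Step 6: alpha = 0.05. fail to reject H0.

W+ = 37, W- = 41, W = min = 37, p = 0.874899, fail to reject H0.


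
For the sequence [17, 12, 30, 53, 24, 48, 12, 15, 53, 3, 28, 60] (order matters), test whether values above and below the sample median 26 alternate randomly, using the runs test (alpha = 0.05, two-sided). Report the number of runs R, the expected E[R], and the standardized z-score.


Step 1: Compute median = 26; label A = above, B = below.
Labels in order: BBAABABBABAA  (n_A = 6, n_B = 6)
Step 2: Count runs R = 8.
Step 3: Under H0 (random ordering), E[R] = 2*n_A*n_B/(n_A+n_B) + 1 = 2*6*6/12 + 1 = 7.0000.
        Var[R] = 2*n_A*n_B*(2*n_A*n_B - n_A - n_B) / ((n_A+n_B)^2 * (n_A+n_B-1)) = 4320/1584 = 2.7273.
        SD[R] = 1.6514.
Step 4: Continuity-corrected z = (R - 0.5 - E[R]) / SD[R] = (8 - 0.5 - 7.0000) / 1.6514 = 0.3028.
Step 5: Two-sided p-value via normal approximation = 2*(1 - Phi(|z|)) = 0.762069.
Step 6: alpha = 0.05. fail to reject H0.

R = 8, z = 0.3028, p = 0.762069, fail to reject H0.


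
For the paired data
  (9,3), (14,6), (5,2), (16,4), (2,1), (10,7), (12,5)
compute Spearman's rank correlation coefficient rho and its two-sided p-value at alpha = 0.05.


Step 1: Rank x and y separately (midranks; no ties here).
rank(x): 9->3, 14->6, 5->2, 16->7, 2->1, 10->4, 12->5
rank(y): 3->3, 6->6, 2->2, 4->4, 1->1, 7->7, 5->5
Step 2: d_i = R_x(i) - R_y(i); compute d_i^2.
  (3-3)^2=0, (6-6)^2=0, (2-2)^2=0, (7-4)^2=9, (1-1)^2=0, (4-7)^2=9, (5-5)^2=0
sum(d^2) = 18.
Step 3: rho = 1 - 6*18 / (7*(7^2 - 1)) = 1 - 108/336 = 0.678571.
Step 4: Under H0, t = rho * sqrt((n-2)/(1-rho^2)) = 2.0657 ~ t(5).
Step 5: Two-sided p-value from the t-distribution with 5 df = 0.093750.
Step 6: alpha = 0.05. fail to reject H0.

rho = 0.6786, p = 0.093750, fail to reject H0 at alpha = 0.05.


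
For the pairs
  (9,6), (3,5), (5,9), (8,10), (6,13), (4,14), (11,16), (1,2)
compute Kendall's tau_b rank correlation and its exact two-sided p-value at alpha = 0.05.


Step 1: Enumerate the 28 unordered pairs (i,j) with i<j and classify each by sign(x_j-x_i) * sign(y_j-y_i).
  (1,2):dx=-6,dy=-1->C; (1,3):dx=-4,dy=+3->D; (1,4):dx=-1,dy=+4->D; (1,5):dx=-3,dy=+7->D
  (1,6):dx=-5,dy=+8->D; (1,7):dx=+2,dy=+10->C; (1,8):dx=-8,dy=-4->C; (2,3):dx=+2,dy=+4->C
  (2,4):dx=+5,dy=+5->C; (2,5):dx=+3,dy=+8->C; (2,6):dx=+1,dy=+9->C; (2,7):dx=+8,dy=+11->C
  (2,8):dx=-2,dy=-3->C; (3,4):dx=+3,dy=+1->C; (3,5):dx=+1,dy=+4->C; (3,6):dx=-1,dy=+5->D
  (3,7):dx=+6,dy=+7->C; (3,8):dx=-4,dy=-7->C; (4,5):dx=-2,dy=+3->D; (4,6):dx=-4,dy=+4->D
  (4,7):dx=+3,dy=+6->C; (4,8):dx=-7,dy=-8->C; (5,6):dx=-2,dy=+1->D; (5,7):dx=+5,dy=+3->C
  (5,8):dx=-5,dy=-11->C; (6,7):dx=+7,dy=+2->C; (6,8):dx=-3,dy=-12->C; (7,8):dx=-10,dy=-14->C
Step 2: C = 20, D = 8, total pairs = 28.
Step 3: tau = (C - D)/(n(n-1)/2) = (20 - 8)/28 = 0.428571.
Step 4: Exact two-sided p-value (enumerate n! = 40320 permutations of y under H0): p = 0.178869.
Step 5: alpha = 0.05. fail to reject H0.

tau_b = 0.4286 (C=20, D=8), p = 0.178869, fail to reject H0.


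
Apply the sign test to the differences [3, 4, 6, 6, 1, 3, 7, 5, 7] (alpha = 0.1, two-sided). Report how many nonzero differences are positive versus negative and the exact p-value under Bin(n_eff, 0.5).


Step 1: Discard zero differences. Original n = 9; n_eff = number of nonzero differences = 9.
Nonzero differences (with sign): +3, +4, +6, +6, +1, +3, +7, +5, +7
Step 2: Count signs: positive = 9, negative = 0.
Step 3: Under H0: P(positive) = 0.5, so the number of positives S ~ Bin(9, 0.5).
Step 4: Two-sided exact p-value = sum of Bin(9,0.5) probabilities at or below the observed probability = 0.003906.
Step 5: alpha = 0.1. reject H0.

n_eff = 9, pos = 9, neg = 0, p = 0.003906, reject H0.


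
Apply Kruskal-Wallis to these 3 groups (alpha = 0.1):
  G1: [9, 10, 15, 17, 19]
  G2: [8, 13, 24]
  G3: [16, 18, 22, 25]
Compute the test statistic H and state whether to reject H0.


Step 1: Combine all N = 12 observations and assign midranks.
sorted (value, group, rank): (8,G2,1), (9,G1,2), (10,G1,3), (13,G2,4), (15,G1,5), (16,G3,6), (17,G1,7), (18,G3,8), (19,G1,9), (22,G3,10), (24,G2,11), (25,G3,12)
Step 2: Sum ranks within each group.
R_1 = 26 (n_1 = 5)
R_2 = 16 (n_2 = 3)
R_3 = 36 (n_3 = 4)
Step 3: H = 12/(N(N+1)) * sum(R_i^2/n_i) - 3(N+1)
     = 12/(12*13) * (26^2/5 + 16^2/3 + 36^2/4) - 3*13
     = 0.076923 * 544.533 - 39
     = 2.887179.
Step 4: No ties, so H is used without correction.
Step 5: Under H0, H ~ chi^2(2); p-value = 0.236079.
Step 6: alpha = 0.1. fail to reject H0.

H = 2.8872, df = 2, p = 0.236079, fail to reject H0.


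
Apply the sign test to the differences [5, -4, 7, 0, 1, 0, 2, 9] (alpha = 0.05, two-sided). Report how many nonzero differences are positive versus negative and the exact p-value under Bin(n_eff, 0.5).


Step 1: Discard zero differences. Original n = 8; n_eff = number of nonzero differences = 6.
Nonzero differences (with sign): +5, -4, +7, +1, +2, +9
Step 2: Count signs: positive = 5, negative = 1.
Step 3: Under H0: P(positive) = 0.5, so the number of positives S ~ Bin(6, 0.5).
Step 4: Two-sided exact p-value = sum of Bin(6,0.5) probabilities at or below the observed probability = 0.218750.
Step 5: alpha = 0.05. fail to reject H0.

n_eff = 6, pos = 5, neg = 1, p = 0.218750, fail to reject H0.


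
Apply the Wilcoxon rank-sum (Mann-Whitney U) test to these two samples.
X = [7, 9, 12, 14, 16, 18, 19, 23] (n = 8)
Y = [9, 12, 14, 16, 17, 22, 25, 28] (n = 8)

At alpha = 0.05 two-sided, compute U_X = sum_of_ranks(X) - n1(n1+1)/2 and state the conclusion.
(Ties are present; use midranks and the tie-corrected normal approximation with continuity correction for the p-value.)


Step 1: Combine and sort all 16 observations; assign midranks.
sorted (value, group): (7,X), (9,X), (9,Y), (12,X), (12,Y), (14,X), (14,Y), (16,X), (16,Y), (17,Y), (18,X), (19,X), (22,Y), (23,X), (25,Y), (28,Y)
ranks: 7->1, 9->2.5, 9->2.5, 12->4.5, 12->4.5, 14->6.5, 14->6.5, 16->8.5, 16->8.5, 17->10, 18->11, 19->12, 22->13, 23->14, 25->15, 28->16
Step 2: Rank sum for X: R1 = 1 + 2.5 + 4.5 + 6.5 + 8.5 + 11 + 12 + 14 = 60.
Step 3: U_X = R1 - n1(n1+1)/2 = 60 - 8*9/2 = 60 - 36 = 24.
       U_Y = n1*n2 - U_X = 64 - 24 = 40.
Step 4: Ties are present, so use the tie-corrected normal approximation (with continuity correction) for the p-value.
Step 5: p-value = 0.429537; compare to alpha = 0.05. fail to reject H0.

U_X = 24, p = 0.429537, fail to reject H0 at alpha = 0.05.


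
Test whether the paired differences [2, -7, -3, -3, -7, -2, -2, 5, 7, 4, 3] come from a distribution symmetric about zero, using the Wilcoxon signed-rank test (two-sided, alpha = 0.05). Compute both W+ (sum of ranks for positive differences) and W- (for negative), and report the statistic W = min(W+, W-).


Step 1: Drop any zero differences (none here) and take |d_i|.
|d| = [2, 7, 3, 3, 7, 2, 2, 5, 7, 4, 3]
Step 2: Midrank |d_i| (ties get averaged ranks).
ranks: |2|->2, |7|->10, |3|->5, |3|->5, |7|->10, |2|->2, |2|->2, |5|->8, |7|->10, |4|->7, |3|->5
Step 3: Attach original signs; sum ranks with positive sign and with negative sign.
W+ = 2 + 8 + 10 + 7 + 5 = 32
W- = 10 + 5 + 5 + 10 + 2 + 2 = 34
(Check: W+ + W- = 66 should equal n(n+1)/2 = 66.)
Step 4: Test statistic W = min(W+, W-) = 32.
Step 5: Ties in |d|, so use the tie-corrected normal approximation.
        E[W] = n(n+1)/4 = 11*12/4 = 33.
        Tie groups: |d|=2 (t=3), |d|=3 (t=3), |d|=7 (t=3); sum(t^3 - t) = 72.
        Var[W] = n(n+1)(2n+1)/24 - sum(t^3-t)/48 = 3036/24 - 72/48 = 125.
        z = (W - E[W]) / sqrt(Var[W]) = (32 - 33) / 11.1803 = -0.0894.
        Two-sided p = 2*Phi(z) = 0.928730.
Step 6: alpha = 0.05. fail to reject H0.

W+ = 32, W- = 34, W = min = 32, p = 0.928730, fail to reject H0.


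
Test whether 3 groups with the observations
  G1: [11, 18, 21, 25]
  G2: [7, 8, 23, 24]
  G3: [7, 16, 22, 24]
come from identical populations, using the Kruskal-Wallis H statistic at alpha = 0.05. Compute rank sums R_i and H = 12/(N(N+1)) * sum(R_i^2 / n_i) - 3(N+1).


Step 1: Combine all N = 12 observations and assign midranks.
sorted (value, group, rank): (7,G2,1.5), (7,G3,1.5), (8,G2,3), (11,G1,4), (16,G3,5), (18,G1,6), (21,G1,7), (22,G3,8), (23,G2,9), (24,G2,10.5), (24,G3,10.5), (25,G1,12)
Step 2: Sum ranks within each group.
R_1 = 29 (n_1 = 4)
R_2 = 24 (n_2 = 4)
R_3 = 25 (n_3 = 4)
Step 3: H = 12/(N(N+1)) * sum(R_i^2/n_i) - 3(N+1)
     = 12/(12*13) * (29^2/4 + 24^2/4 + 25^2/4) - 3*13
     = 0.076923 * 510.5 - 39
     = 0.269231.
Step 4: Ties present; correction factor C = 1 - 12/(12^3 - 12) = 0.993007. Corrected H = 0.269231 / 0.993007 = 0.271127.
Step 5: Under H0, H ~ chi^2(2); p-value = 0.873224.
Step 6: alpha = 0.05. fail to reject H0.

H = 0.2711, df = 2, p = 0.873224, fail to reject H0.


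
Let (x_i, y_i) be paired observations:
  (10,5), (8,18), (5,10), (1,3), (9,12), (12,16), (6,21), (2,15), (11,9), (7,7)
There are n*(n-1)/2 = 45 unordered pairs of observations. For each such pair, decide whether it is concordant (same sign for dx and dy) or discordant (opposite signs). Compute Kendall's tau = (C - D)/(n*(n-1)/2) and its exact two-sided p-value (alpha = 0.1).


Step 1: Enumerate the 45 unordered pairs (i,j) with i<j and classify each by sign(x_j-x_i) * sign(y_j-y_i).
  (1,2):dx=-2,dy=+13->D; (1,3):dx=-5,dy=+5->D; (1,4):dx=-9,dy=-2->C; (1,5):dx=-1,dy=+7->D
  (1,6):dx=+2,dy=+11->C; (1,7):dx=-4,dy=+16->D; (1,8):dx=-8,dy=+10->D; (1,9):dx=+1,dy=+4->C
  (1,10):dx=-3,dy=+2->D; (2,3):dx=-3,dy=-8->C; (2,4):dx=-7,dy=-15->C; (2,5):dx=+1,dy=-6->D
  (2,6):dx=+4,dy=-2->D; (2,7):dx=-2,dy=+3->D; (2,8):dx=-6,dy=-3->C; (2,9):dx=+3,dy=-9->D
  (2,10):dx=-1,dy=-11->C; (3,4):dx=-4,dy=-7->C; (3,5):dx=+4,dy=+2->C; (3,6):dx=+7,dy=+6->C
  (3,7):dx=+1,dy=+11->C; (3,8):dx=-3,dy=+5->D; (3,9):dx=+6,dy=-1->D; (3,10):dx=+2,dy=-3->D
  (4,5):dx=+8,dy=+9->C; (4,6):dx=+11,dy=+13->C; (4,7):dx=+5,dy=+18->C; (4,8):dx=+1,dy=+12->C
  (4,9):dx=+10,dy=+6->C; (4,10):dx=+6,dy=+4->C; (5,6):dx=+3,dy=+4->C; (5,7):dx=-3,dy=+9->D
  (5,8):dx=-7,dy=+3->D; (5,9):dx=+2,dy=-3->D; (5,10):dx=-2,dy=-5->C; (6,7):dx=-6,dy=+5->D
  (6,8):dx=-10,dy=-1->C; (6,9):dx=-1,dy=-7->C; (6,10):dx=-5,dy=-9->C; (7,8):dx=-4,dy=-6->C
  (7,9):dx=+5,dy=-12->D; (7,10):dx=+1,dy=-14->D; (8,9):dx=+9,dy=-6->D; (8,10):dx=+5,dy=-8->D
  (9,10):dx=-4,dy=-2->C
Step 2: C = 24, D = 21, total pairs = 45.
Step 3: tau = (C - D)/(n(n-1)/2) = (24 - 21)/45 = 0.066667.
Step 4: Exact two-sided p-value (enumerate n! = 3628800 permutations of y under H0): p = 0.861801.
Step 5: alpha = 0.1. fail to reject H0.

tau_b = 0.0667 (C=24, D=21), p = 0.861801, fail to reject H0.


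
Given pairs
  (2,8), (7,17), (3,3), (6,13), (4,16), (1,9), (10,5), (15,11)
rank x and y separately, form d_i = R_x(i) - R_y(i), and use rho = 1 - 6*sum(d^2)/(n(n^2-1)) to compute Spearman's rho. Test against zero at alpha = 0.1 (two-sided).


Step 1: Rank x and y separately (midranks; no ties here).
rank(x): 2->2, 7->6, 3->3, 6->5, 4->4, 1->1, 10->7, 15->8
rank(y): 8->3, 17->8, 3->1, 13->6, 16->7, 9->4, 5->2, 11->5
Step 2: d_i = R_x(i) - R_y(i); compute d_i^2.
  (2-3)^2=1, (6-8)^2=4, (3-1)^2=4, (5-6)^2=1, (4-7)^2=9, (1-4)^2=9, (7-2)^2=25, (8-5)^2=9
sum(d^2) = 62.
Step 3: rho = 1 - 6*62 / (8*(8^2 - 1)) = 1 - 372/504 = 0.261905.
Step 4: Under H0, t = rho * sqrt((n-2)/(1-rho^2)) = 0.6647 ~ t(6).
Step 5: Two-sided p-value from the t-distribution with 6 df = 0.530923.
Step 6: alpha = 0.1. fail to reject H0.

rho = 0.2619, p = 0.530923, fail to reject H0 at alpha = 0.1.


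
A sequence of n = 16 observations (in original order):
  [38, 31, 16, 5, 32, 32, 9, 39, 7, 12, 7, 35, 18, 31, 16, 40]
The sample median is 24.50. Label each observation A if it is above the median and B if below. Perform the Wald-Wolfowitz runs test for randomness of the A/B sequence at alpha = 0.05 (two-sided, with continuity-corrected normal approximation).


Step 1: Compute median = 24.50; label A = above, B = below.
Labels in order: AABBAABABBBABABA  (n_A = 8, n_B = 8)
Step 2: Count runs R = 11.
Step 3: Under H0 (random ordering), E[R] = 2*n_A*n_B/(n_A+n_B) + 1 = 2*8*8/16 + 1 = 9.0000.
        Var[R] = 2*n_A*n_B*(2*n_A*n_B - n_A - n_B) / ((n_A+n_B)^2 * (n_A+n_B-1)) = 14336/3840 = 3.7333.
        SD[R] = 1.9322.
Step 4: Continuity-corrected z = (R - 0.5 - E[R]) / SD[R] = (11 - 0.5 - 9.0000) / 1.9322 = 0.7763.
Step 5: Two-sided p-value via normal approximation = 2*(1 - Phi(|z|)) = 0.437558.
Step 6: alpha = 0.05. fail to reject H0.

R = 11, z = 0.7763, p = 0.437558, fail to reject H0.


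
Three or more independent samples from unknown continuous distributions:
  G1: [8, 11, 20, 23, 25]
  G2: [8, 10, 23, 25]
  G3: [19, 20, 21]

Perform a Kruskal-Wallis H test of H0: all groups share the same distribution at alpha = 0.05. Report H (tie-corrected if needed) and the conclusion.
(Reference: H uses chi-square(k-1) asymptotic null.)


Step 1: Combine all N = 12 observations and assign midranks.
sorted (value, group, rank): (8,G1,1.5), (8,G2,1.5), (10,G2,3), (11,G1,4), (19,G3,5), (20,G1,6.5), (20,G3,6.5), (21,G3,8), (23,G1,9.5), (23,G2,9.5), (25,G1,11.5), (25,G2,11.5)
Step 2: Sum ranks within each group.
R_1 = 33 (n_1 = 5)
R_2 = 25.5 (n_2 = 4)
R_3 = 19.5 (n_3 = 3)
Step 3: H = 12/(N(N+1)) * sum(R_i^2/n_i) - 3(N+1)
     = 12/(12*13) * (33^2/5 + 25.5^2/4 + 19.5^2/3) - 3*13
     = 0.076923 * 507.113 - 39
     = 0.008654.
Step 4: Ties present; correction factor C = 1 - 24/(12^3 - 12) = 0.986014. Corrected H = 0.008654 / 0.986014 = 0.008777.
Step 5: Under H0, H ~ chi^2(2); p-value = 0.995621.
Step 6: alpha = 0.05. fail to reject H0.

H = 0.0088, df = 2, p = 0.995621, fail to reject H0.


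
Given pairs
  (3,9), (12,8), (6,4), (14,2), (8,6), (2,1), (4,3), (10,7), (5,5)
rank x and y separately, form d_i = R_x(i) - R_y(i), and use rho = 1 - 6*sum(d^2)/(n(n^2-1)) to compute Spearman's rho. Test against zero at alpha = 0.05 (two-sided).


Step 1: Rank x and y separately (midranks; no ties here).
rank(x): 3->2, 12->8, 6->5, 14->9, 8->6, 2->1, 4->3, 10->7, 5->4
rank(y): 9->9, 8->8, 4->4, 2->2, 6->6, 1->1, 3->3, 7->7, 5->5
Step 2: d_i = R_x(i) - R_y(i); compute d_i^2.
  (2-9)^2=49, (8-8)^2=0, (5-4)^2=1, (9-2)^2=49, (6-6)^2=0, (1-1)^2=0, (3-3)^2=0, (7-7)^2=0, (4-5)^2=1
sum(d^2) = 100.
Step 3: rho = 1 - 6*100 / (9*(9^2 - 1)) = 1 - 600/720 = 0.166667.
Step 4: Under H0, t = rho * sqrt((n-2)/(1-rho^2)) = 0.4472 ~ t(7).
Step 5: Two-sided p-value from the t-distribution with 7 df = 0.668231.
Step 6: alpha = 0.05. fail to reject H0.

rho = 0.1667, p = 0.668231, fail to reject H0 at alpha = 0.05.


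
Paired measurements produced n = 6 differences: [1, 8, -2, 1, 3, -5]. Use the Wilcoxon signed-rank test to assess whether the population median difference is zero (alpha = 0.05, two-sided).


Step 1: Drop any zero differences (none here) and take |d_i|.
|d| = [1, 8, 2, 1, 3, 5]
Step 2: Midrank |d_i| (ties get averaged ranks).
ranks: |1|->1.5, |8|->6, |2|->3, |1|->1.5, |3|->4, |5|->5
Step 3: Attach original signs; sum ranks with positive sign and with negative sign.
W+ = 1.5 + 6 + 1.5 + 4 = 13
W- = 3 + 5 = 8
(Check: W+ + W- = 21 should equal n(n+1)/2 = 21.)
Step 4: Test statistic W = min(W+, W-) = 8.
Step 5: Ties in |d|, so use the tie-corrected normal approximation.
        E[W] = n(n+1)/4 = 6*7/4 = 10.5.
        Tie groups: |d|=1 (t=2); sum(t^3 - t) = 6.
        Var[W] = n(n+1)(2n+1)/24 - sum(t^3-t)/48 = 546/24 - 6/48 = 22.625.
        z = (W - E[W]) / sqrt(Var[W]) = (8 - 10.5) / 4.7566 = -0.5256.
        Two-sided p = 2*Phi(z) = 0.599174.
Step 6: alpha = 0.05. fail to reject H0.

W+ = 13, W- = 8, W = min = 8, p = 0.599174, fail to reject H0.


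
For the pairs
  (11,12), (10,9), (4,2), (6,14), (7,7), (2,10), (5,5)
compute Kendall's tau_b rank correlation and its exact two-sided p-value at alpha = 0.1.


Step 1: Enumerate the 21 unordered pairs (i,j) with i<j and classify each by sign(x_j-x_i) * sign(y_j-y_i).
  (1,2):dx=-1,dy=-3->C; (1,3):dx=-7,dy=-10->C; (1,4):dx=-5,dy=+2->D; (1,5):dx=-4,dy=-5->C
  (1,6):dx=-9,dy=-2->C; (1,7):dx=-6,dy=-7->C; (2,3):dx=-6,dy=-7->C; (2,4):dx=-4,dy=+5->D
  (2,5):dx=-3,dy=-2->C; (2,6):dx=-8,dy=+1->D; (2,7):dx=-5,dy=-4->C; (3,4):dx=+2,dy=+12->C
  (3,5):dx=+3,dy=+5->C; (3,6):dx=-2,dy=+8->D; (3,7):dx=+1,dy=+3->C; (4,5):dx=+1,dy=-7->D
  (4,6):dx=-4,dy=-4->C; (4,7):dx=-1,dy=-9->C; (5,6):dx=-5,dy=+3->D; (5,7):dx=-2,dy=-2->C
  (6,7):dx=+3,dy=-5->D
Step 2: C = 14, D = 7, total pairs = 21.
Step 3: tau = (C - D)/(n(n-1)/2) = (14 - 7)/21 = 0.333333.
Step 4: Exact two-sided p-value (enumerate n! = 5040 permutations of y under H0): p = 0.381349.
Step 5: alpha = 0.1. fail to reject H0.

tau_b = 0.3333 (C=14, D=7), p = 0.381349, fail to reject H0.


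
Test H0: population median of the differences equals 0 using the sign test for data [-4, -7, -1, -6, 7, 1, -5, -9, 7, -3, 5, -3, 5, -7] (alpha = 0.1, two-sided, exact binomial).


Step 1: Discard zero differences. Original n = 14; n_eff = number of nonzero differences = 14.
Nonzero differences (with sign): -4, -7, -1, -6, +7, +1, -5, -9, +7, -3, +5, -3, +5, -7
Step 2: Count signs: positive = 5, negative = 9.
Step 3: Under H0: P(positive) = 0.5, so the number of positives S ~ Bin(14, 0.5).
Step 4: Two-sided exact p-value = sum of Bin(14,0.5) probabilities at or below the observed probability = 0.423950.
Step 5: alpha = 0.1. fail to reject H0.

n_eff = 14, pos = 5, neg = 9, p = 0.423950, fail to reject H0.


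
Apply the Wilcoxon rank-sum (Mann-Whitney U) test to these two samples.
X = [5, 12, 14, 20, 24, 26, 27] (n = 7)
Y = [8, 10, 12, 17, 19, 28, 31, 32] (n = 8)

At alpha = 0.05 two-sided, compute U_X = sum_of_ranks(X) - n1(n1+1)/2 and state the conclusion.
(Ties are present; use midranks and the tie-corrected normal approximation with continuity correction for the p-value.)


Step 1: Combine and sort all 15 observations; assign midranks.
sorted (value, group): (5,X), (8,Y), (10,Y), (12,X), (12,Y), (14,X), (17,Y), (19,Y), (20,X), (24,X), (26,X), (27,X), (28,Y), (31,Y), (32,Y)
ranks: 5->1, 8->2, 10->3, 12->4.5, 12->4.5, 14->6, 17->7, 19->8, 20->9, 24->10, 26->11, 27->12, 28->13, 31->14, 32->15
Step 2: Rank sum for X: R1 = 1 + 4.5 + 6 + 9 + 10 + 11 + 12 = 53.5.
Step 3: U_X = R1 - n1(n1+1)/2 = 53.5 - 7*8/2 = 53.5 - 28 = 25.5.
       U_Y = n1*n2 - U_X = 56 - 25.5 = 30.5.
Step 4: Ties are present, so use the tie-corrected normal approximation (with continuity correction) for the p-value.
Step 5: p-value = 0.816801; compare to alpha = 0.05. fail to reject H0.

U_X = 25.5, p = 0.816801, fail to reject H0 at alpha = 0.05.


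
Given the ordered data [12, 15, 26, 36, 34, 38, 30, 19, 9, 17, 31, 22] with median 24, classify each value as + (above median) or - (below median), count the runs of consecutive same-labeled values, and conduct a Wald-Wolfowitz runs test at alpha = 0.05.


Step 1: Compute median = 24; label A = above, B = below.
Labels in order: BBAAAAABBBAB  (n_A = 6, n_B = 6)
Step 2: Count runs R = 5.
Step 3: Under H0 (random ordering), E[R] = 2*n_A*n_B/(n_A+n_B) + 1 = 2*6*6/12 + 1 = 7.0000.
        Var[R] = 2*n_A*n_B*(2*n_A*n_B - n_A - n_B) / ((n_A+n_B)^2 * (n_A+n_B-1)) = 4320/1584 = 2.7273.
        SD[R] = 1.6514.
Step 4: Continuity-corrected z = (R + 0.5 - E[R]) / SD[R] = (5 + 0.5 - 7.0000) / 1.6514 = -0.9083.
Step 5: Two-sided p-value via normal approximation = 2*(1 - Phi(|z|)) = 0.363722.
Step 6: alpha = 0.05. fail to reject H0.

R = 5, z = -0.9083, p = 0.363722, fail to reject H0.


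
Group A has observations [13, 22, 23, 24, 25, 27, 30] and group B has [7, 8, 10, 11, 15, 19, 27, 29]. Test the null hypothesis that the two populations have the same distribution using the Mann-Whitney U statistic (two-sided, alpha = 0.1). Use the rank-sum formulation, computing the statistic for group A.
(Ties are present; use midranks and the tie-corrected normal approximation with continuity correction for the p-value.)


Step 1: Combine and sort all 15 observations; assign midranks.
sorted (value, group): (7,Y), (8,Y), (10,Y), (11,Y), (13,X), (15,Y), (19,Y), (22,X), (23,X), (24,X), (25,X), (27,X), (27,Y), (29,Y), (30,X)
ranks: 7->1, 8->2, 10->3, 11->4, 13->5, 15->6, 19->7, 22->8, 23->9, 24->10, 25->11, 27->12.5, 27->12.5, 29->14, 30->15
Step 2: Rank sum for X: R1 = 5 + 8 + 9 + 10 + 11 + 12.5 + 15 = 70.5.
Step 3: U_X = R1 - n1(n1+1)/2 = 70.5 - 7*8/2 = 70.5 - 28 = 42.5.
       U_Y = n1*n2 - U_X = 56 - 42.5 = 13.5.
Step 4: Ties are present, so use the tie-corrected normal approximation (with continuity correction) for the p-value.
Step 5: p-value = 0.104882; compare to alpha = 0.1. fail to reject H0.

U_X = 42.5, p = 0.104882, fail to reject H0 at alpha = 0.1.


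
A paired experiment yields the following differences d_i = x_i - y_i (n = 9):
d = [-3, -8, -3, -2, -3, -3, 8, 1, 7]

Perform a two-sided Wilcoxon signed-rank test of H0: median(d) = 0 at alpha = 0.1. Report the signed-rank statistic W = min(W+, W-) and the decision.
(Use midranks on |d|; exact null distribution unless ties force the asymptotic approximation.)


Step 1: Drop any zero differences (none here) and take |d_i|.
|d| = [3, 8, 3, 2, 3, 3, 8, 1, 7]
Step 2: Midrank |d_i| (ties get averaged ranks).
ranks: |3|->4.5, |8|->8.5, |3|->4.5, |2|->2, |3|->4.5, |3|->4.5, |8|->8.5, |1|->1, |7|->7
Step 3: Attach original signs; sum ranks with positive sign and with negative sign.
W+ = 8.5 + 1 + 7 = 16.5
W- = 4.5 + 8.5 + 4.5 + 2 + 4.5 + 4.5 = 28.5
(Check: W+ + W- = 45 should equal n(n+1)/2 = 45.)
Step 4: Test statistic W = min(W+, W-) = 16.5.
Step 5: Ties in |d|, so use the tie-corrected normal approximation.
        E[W] = n(n+1)/4 = 9*10/4 = 22.5.
        Tie groups: |d|=3 (t=4), |d|=8 (t=2); sum(t^3 - t) = 66.
        Var[W] = n(n+1)(2n+1)/24 - sum(t^3-t)/48 = 1710/24 - 66/48 = 69.875.
        z = (W - E[W]) / sqrt(Var[W]) = (16.5 - 22.5) / 8.3591 = -0.7178.
        Two-sided p = 2*Phi(z) = 0.472894.
Step 6: alpha = 0.1. fail to reject H0.

W+ = 16.5, W- = 28.5, W = min = 16.5, p = 0.472894, fail to reject H0.


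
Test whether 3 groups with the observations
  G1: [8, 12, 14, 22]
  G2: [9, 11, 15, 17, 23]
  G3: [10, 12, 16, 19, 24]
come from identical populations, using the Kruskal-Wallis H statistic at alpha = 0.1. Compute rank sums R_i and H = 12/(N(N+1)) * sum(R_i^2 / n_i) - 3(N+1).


Step 1: Combine all N = 14 observations and assign midranks.
sorted (value, group, rank): (8,G1,1), (9,G2,2), (10,G3,3), (11,G2,4), (12,G1,5.5), (12,G3,5.5), (14,G1,7), (15,G2,8), (16,G3,9), (17,G2,10), (19,G3,11), (22,G1,12), (23,G2,13), (24,G3,14)
Step 2: Sum ranks within each group.
R_1 = 25.5 (n_1 = 4)
R_2 = 37 (n_2 = 5)
R_3 = 42.5 (n_3 = 5)
Step 3: H = 12/(N(N+1)) * sum(R_i^2/n_i) - 3(N+1)
     = 12/(14*15) * (25.5^2/4 + 37^2/5 + 42.5^2/5) - 3*15
     = 0.057143 * 797.612 - 45
     = 0.577857.
Step 4: Ties present; correction factor C = 1 - 6/(14^3 - 14) = 0.997802. Corrected H = 0.577857 / 0.997802 = 0.579130.
Step 5: Under H0, H ~ chi^2(2); p-value = 0.748589.
Step 6: alpha = 0.1. fail to reject H0.

H = 0.5791, df = 2, p = 0.748589, fail to reject H0.


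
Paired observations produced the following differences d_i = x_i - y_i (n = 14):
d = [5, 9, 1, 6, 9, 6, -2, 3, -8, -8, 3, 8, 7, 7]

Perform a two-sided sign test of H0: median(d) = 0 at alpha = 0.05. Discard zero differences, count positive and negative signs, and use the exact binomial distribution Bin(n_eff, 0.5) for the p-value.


Step 1: Discard zero differences. Original n = 14; n_eff = number of nonzero differences = 14.
Nonzero differences (with sign): +5, +9, +1, +6, +9, +6, -2, +3, -8, -8, +3, +8, +7, +7
Step 2: Count signs: positive = 11, negative = 3.
Step 3: Under H0: P(positive) = 0.5, so the number of positives S ~ Bin(14, 0.5).
Step 4: Two-sided exact p-value = sum of Bin(14,0.5) probabilities at or below the observed probability = 0.057373.
Step 5: alpha = 0.05. fail to reject H0.

n_eff = 14, pos = 11, neg = 3, p = 0.057373, fail to reject H0.


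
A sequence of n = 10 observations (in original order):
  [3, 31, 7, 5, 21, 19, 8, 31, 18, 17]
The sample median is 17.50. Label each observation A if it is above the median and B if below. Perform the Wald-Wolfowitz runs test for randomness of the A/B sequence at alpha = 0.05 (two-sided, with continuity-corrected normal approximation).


Step 1: Compute median = 17.50; label A = above, B = below.
Labels in order: BABBAABAAB  (n_A = 5, n_B = 5)
Step 2: Count runs R = 7.
Step 3: Under H0 (random ordering), E[R] = 2*n_A*n_B/(n_A+n_B) + 1 = 2*5*5/10 + 1 = 6.0000.
        Var[R] = 2*n_A*n_B*(2*n_A*n_B - n_A - n_B) / ((n_A+n_B)^2 * (n_A+n_B-1)) = 2000/900 = 2.2222.
        SD[R] = 1.4907.
Step 4: Continuity-corrected z = (R - 0.5 - E[R]) / SD[R] = (7 - 0.5 - 6.0000) / 1.4907 = 0.3354.
Step 5: Two-sided p-value via normal approximation = 2*(1 - Phi(|z|)) = 0.737316.
Step 6: alpha = 0.05. fail to reject H0.

R = 7, z = 0.3354, p = 0.737316, fail to reject H0.


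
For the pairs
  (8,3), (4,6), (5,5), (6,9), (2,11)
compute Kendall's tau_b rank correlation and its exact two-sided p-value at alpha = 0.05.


Step 1: Enumerate the 10 unordered pairs (i,j) with i<j and classify each by sign(x_j-x_i) * sign(y_j-y_i).
  (1,2):dx=-4,dy=+3->D; (1,3):dx=-3,dy=+2->D; (1,4):dx=-2,dy=+6->D; (1,5):dx=-6,dy=+8->D
  (2,3):dx=+1,dy=-1->D; (2,4):dx=+2,dy=+3->C; (2,5):dx=-2,dy=+5->D; (3,4):dx=+1,dy=+4->C
  (3,5):dx=-3,dy=+6->D; (4,5):dx=-4,dy=+2->D
Step 2: C = 2, D = 8, total pairs = 10.
Step 3: tau = (C - D)/(n(n-1)/2) = (2 - 8)/10 = -0.600000.
Step 4: Exact two-sided p-value (enumerate n! = 120 permutations of y under H0): p = 0.233333.
Step 5: alpha = 0.05. fail to reject H0.

tau_b = -0.6000 (C=2, D=8), p = 0.233333, fail to reject H0.


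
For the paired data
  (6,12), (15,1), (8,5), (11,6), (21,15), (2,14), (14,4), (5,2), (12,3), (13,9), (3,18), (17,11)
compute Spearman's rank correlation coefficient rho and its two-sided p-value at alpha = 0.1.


Step 1: Rank x and y separately (midranks; no ties here).
rank(x): 6->4, 15->10, 8->5, 11->6, 21->12, 2->1, 14->9, 5->3, 12->7, 13->8, 3->2, 17->11
rank(y): 12->9, 1->1, 5->5, 6->6, 15->11, 14->10, 4->4, 2->2, 3->3, 9->7, 18->12, 11->8
Step 2: d_i = R_x(i) - R_y(i); compute d_i^2.
  (4-9)^2=25, (10-1)^2=81, (5-5)^2=0, (6-6)^2=0, (12-11)^2=1, (1-10)^2=81, (9-4)^2=25, (3-2)^2=1, (7-3)^2=16, (8-7)^2=1, (2-12)^2=100, (11-8)^2=9
sum(d^2) = 340.
Step 3: rho = 1 - 6*340 / (12*(12^2 - 1)) = 1 - 2040/1716 = -0.188811.
Step 4: Under H0, t = rho * sqrt((n-2)/(1-rho^2)) = -0.6080 ~ t(10).
Step 5: Two-sided p-value from the t-distribution with 10 df = 0.556737.
Step 6: alpha = 0.1. fail to reject H0.

rho = -0.1888, p = 0.556737, fail to reject H0 at alpha = 0.1.


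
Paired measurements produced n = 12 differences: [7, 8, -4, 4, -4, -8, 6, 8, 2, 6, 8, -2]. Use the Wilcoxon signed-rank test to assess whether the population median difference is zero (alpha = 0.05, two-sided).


Step 1: Drop any zero differences (none here) and take |d_i|.
|d| = [7, 8, 4, 4, 4, 8, 6, 8, 2, 6, 8, 2]
Step 2: Midrank |d_i| (ties get averaged ranks).
ranks: |7|->8, |8|->10.5, |4|->4, |4|->4, |4|->4, |8|->10.5, |6|->6.5, |8|->10.5, |2|->1.5, |6|->6.5, |8|->10.5, |2|->1.5
Step 3: Attach original signs; sum ranks with positive sign and with negative sign.
W+ = 8 + 10.5 + 4 + 6.5 + 10.5 + 1.5 + 6.5 + 10.5 = 58
W- = 4 + 4 + 10.5 + 1.5 = 20
(Check: W+ + W- = 78 should equal n(n+1)/2 = 78.)
Step 4: Test statistic W = min(W+, W-) = 20.
Step 5: Ties in |d|, so use the tie-corrected normal approximation.
        E[W] = n(n+1)/4 = 12*13/4 = 39.
        Tie groups: |d|=2 (t=2), |d|=4 (t=3), |d|=6 (t=2), |d|=8 (t=4); sum(t^3 - t) = 96.
        Var[W] = n(n+1)(2n+1)/24 - sum(t^3-t)/48 = 3900/24 - 96/48 = 160.5.
        z = (W - E[W]) / sqrt(Var[W]) = (20 - 39) / 12.6689 = -1.4997.
        Two-sided p = 2*Phi(z) = 0.133682.
Step 6: alpha = 0.05. fail to reject H0.

W+ = 58, W- = 20, W = min = 20, p = 0.133682, fail to reject H0.


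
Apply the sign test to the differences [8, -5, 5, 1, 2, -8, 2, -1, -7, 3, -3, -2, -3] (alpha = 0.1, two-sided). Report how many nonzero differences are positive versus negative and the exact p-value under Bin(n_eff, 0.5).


Step 1: Discard zero differences. Original n = 13; n_eff = number of nonzero differences = 13.
Nonzero differences (with sign): +8, -5, +5, +1, +2, -8, +2, -1, -7, +3, -3, -2, -3
Step 2: Count signs: positive = 6, negative = 7.
Step 3: Under H0: P(positive) = 0.5, so the number of positives S ~ Bin(13, 0.5).
Step 4: Two-sided exact p-value = sum of Bin(13,0.5) probabilities at or below the observed probability = 1.000000.
Step 5: alpha = 0.1. fail to reject H0.

n_eff = 13, pos = 6, neg = 7, p = 1.000000, fail to reject H0.


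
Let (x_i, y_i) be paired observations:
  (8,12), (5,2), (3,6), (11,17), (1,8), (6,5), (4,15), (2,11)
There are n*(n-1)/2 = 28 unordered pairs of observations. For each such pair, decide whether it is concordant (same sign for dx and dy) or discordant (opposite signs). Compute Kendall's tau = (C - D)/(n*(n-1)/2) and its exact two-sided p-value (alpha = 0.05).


Step 1: Enumerate the 28 unordered pairs (i,j) with i<j and classify each by sign(x_j-x_i) * sign(y_j-y_i).
  (1,2):dx=-3,dy=-10->C; (1,3):dx=-5,dy=-6->C; (1,4):dx=+3,dy=+5->C; (1,5):dx=-7,dy=-4->C
  (1,6):dx=-2,dy=-7->C; (1,7):dx=-4,dy=+3->D; (1,8):dx=-6,dy=-1->C; (2,3):dx=-2,dy=+4->D
  (2,4):dx=+6,dy=+15->C; (2,5):dx=-4,dy=+6->D; (2,6):dx=+1,dy=+3->C; (2,7):dx=-1,dy=+13->D
  (2,8):dx=-3,dy=+9->D; (3,4):dx=+8,dy=+11->C; (3,5):dx=-2,dy=+2->D; (3,6):dx=+3,dy=-1->D
  (3,7):dx=+1,dy=+9->C; (3,8):dx=-1,dy=+5->D; (4,5):dx=-10,dy=-9->C; (4,6):dx=-5,dy=-12->C
  (4,7):dx=-7,dy=-2->C; (4,8):dx=-9,dy=-6->C; (5,6):dx=+5,dy=-3->D; (5,7):dx=+3,dy=+7->C
  (5,8):dx=+1,dy=+3->C; (6,7):dx=-2,dy=+10->D; (6,8):dx=-4,dy=+6->D; (7,8):dx=-2,dy=-4->C
Step 2: C = 17, D = 11, total pairs = 28.
Step 3: tau = (C - D)/(n(n-1)/2) = (17 - 11)/28 = 0.214286.
Step 4: Exact two-sided p-value (enumerate n! = 40320 permutations of y under H0): p = 0.548413.
Step 5: alpha = 0.05. fail to reject H0.

tau_b = 0.2143 (C=17, D=11), p = 0.548413, fail to reject H0.


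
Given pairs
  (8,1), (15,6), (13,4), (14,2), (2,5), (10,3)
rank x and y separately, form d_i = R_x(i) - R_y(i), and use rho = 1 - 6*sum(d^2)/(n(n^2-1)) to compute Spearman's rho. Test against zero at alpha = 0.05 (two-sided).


Step 1: Rank x and y separately (midranks; no ties here).
rank(x): 8->2, 15->6, 13->4, 14->5, 2->1, 10->3
rank(y): 1->1, 6->6, 4->4, 2->2, 5->5, 3->3
Step 2: d_i = R_x(i) - R_y(i); compute d_i^2.
  (2-1)^2=1, (6-6)^2=0, (4-4)^2=0, (5-2)^2=9, (1-5)^2=16, (3-3)^2=0
sum(d^2) = 26.
Step 3: rho = 1 - 6*26 / (6*(6^2 - 1)) = 1 - 156/210 = 0.257143.
Step 4: Under H0, t = rho * sqrt((n-2)/(1-rho^2)) = 0.5322 ~ t(4).
Step 5: Two-sided p-value from the t-distribution with 4 df = 0.622787.
Step 6: alpha = 0.05. fail to reject H0.

rho = 0.2571, p = 0.622787, fail to reject H0 at alpha = 0.05.
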